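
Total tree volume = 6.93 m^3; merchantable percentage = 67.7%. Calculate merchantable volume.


Formula: MV = V_total * (merchantable_pct / 100)
Merchantable fraction = 67.7% / 100 = 0.677
MV = 6.93 m^3 * 0.677 = 4.692 m^3

4.692


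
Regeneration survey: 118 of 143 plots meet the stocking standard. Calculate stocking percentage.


Formula: Stocking % = stocked plots / total plots * 100
Stocking = 118 / 143 * 100
Stocking = 0.8252 * 100 = 82.5%

82.5


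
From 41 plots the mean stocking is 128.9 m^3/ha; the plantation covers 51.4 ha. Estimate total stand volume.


Formula: Total Volume = Mean Volume per ha * Total Area
Total Volume = 128.9 m^3/ha * 51.4 ha
Total Volume = 6625 m^3

6625


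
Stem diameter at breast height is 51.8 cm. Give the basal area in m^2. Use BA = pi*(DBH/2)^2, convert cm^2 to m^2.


Formula: BA = pi * (DBH/2)^2 / 10000  (cm^2 to m^2)
Radius = DBH/2 = 51.8/2 = 25.9 cm
BA = pi * 25.9^2 / 10000
   = 2107.4118 cm^2 / 10000
   = 0.2107 m^2

0.2107


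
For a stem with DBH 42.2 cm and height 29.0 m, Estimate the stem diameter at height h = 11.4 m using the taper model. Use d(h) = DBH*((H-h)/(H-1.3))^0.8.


Taper: d(h) = DBH * ((H - h) / (H - 1.3))^0.8
Numerator = H - h = 29.0 - 11.4 = 17.6 m
Denominator = H - 1.3 = 29.0 - 1.3 = 27.7 m
Ratio = 17.6 / 27.7 = 0.63538
d = 42.2 * 0.63538^0.8 = 29.4 cm

29.4


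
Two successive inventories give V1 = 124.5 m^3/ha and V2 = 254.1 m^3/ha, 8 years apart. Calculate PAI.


Formula: PAI = (V_T2 - V_T1) / (T2 - T1)
Volume increment = 254.1 - 124.5 = 129.6 m^3/ha
PAI = 129.6 / 8 = 16.2 m^3/ha/year

16.2


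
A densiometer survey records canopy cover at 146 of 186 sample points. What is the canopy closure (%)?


Formula: Canopy closure = covered points / total points * 100
Closure = 146 / 186 * 100
Closure = 0.7849 * 100 = 78.5%

78.5


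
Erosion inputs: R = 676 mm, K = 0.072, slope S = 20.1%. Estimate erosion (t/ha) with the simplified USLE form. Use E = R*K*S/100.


Formula: E = R * K * S / 100  (simplified USLE)
R * K = 676 * 0.072 = 48.672
E = 48.672 * 20.1 / 100 = 9.78 t/ha

9.78


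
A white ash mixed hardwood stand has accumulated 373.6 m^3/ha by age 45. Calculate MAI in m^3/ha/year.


Formula: MAI = Total Volume / Stand Age
MAI = 373.6 m^3/ha / 45 years
MAI = 8.3 m^3/ha/year

8.3


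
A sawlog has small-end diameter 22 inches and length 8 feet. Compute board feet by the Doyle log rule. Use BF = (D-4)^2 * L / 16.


Doyle: BF = (D - 4)^2 * L / 16
Adjusted diameter = 22 - 4 = 18 in
(D-4)^2 = 18^2 = 324
BF = 324 * 8 / 16 = 162 BF

162


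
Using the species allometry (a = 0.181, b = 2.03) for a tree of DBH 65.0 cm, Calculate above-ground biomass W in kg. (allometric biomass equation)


Formula: W = a * DBH^b  (allometric power law)
DBH^b = 65.0^2.03 = 4788.6612
W = 0.181 * 4788.6612 = 866.7 kg

866.7


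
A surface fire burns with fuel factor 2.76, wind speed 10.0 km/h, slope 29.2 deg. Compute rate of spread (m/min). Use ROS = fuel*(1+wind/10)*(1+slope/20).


Formula: ROS = fuel * (1 + wind/10) * (1 + slope/20)
Wind factor = 1 + 10.0/10 = 2.0
Slope factor = 1 + 29.2/20 = 2.46
ROS = 2.76 * 2.0 * 2.46 = 13.58 m/min

13.58


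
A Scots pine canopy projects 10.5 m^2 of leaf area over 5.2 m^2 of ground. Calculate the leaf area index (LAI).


Formula: LAI = total leaf area / ground area  (dimensionless)
LAI = 10.5 m^2 / 5.2 m^2
LAI = 2.02

2.02


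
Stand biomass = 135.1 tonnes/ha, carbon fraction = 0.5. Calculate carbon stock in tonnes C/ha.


Formula: Carbon Stock = Biomass * Carbon Fraction
C = 135.1 t/ha * 0.5
C = 67.6 t C/ha

67.6


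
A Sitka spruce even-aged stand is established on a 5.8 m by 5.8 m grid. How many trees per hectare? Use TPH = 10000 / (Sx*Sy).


Formula: TPH = 10000 m^2/ha / (spacing_x * spacing_y)
Area per tree = 5.8 m * 5.8 m = 33.64 m^2
TPH = 10000 / 33.64 = 297 trees/ha

297


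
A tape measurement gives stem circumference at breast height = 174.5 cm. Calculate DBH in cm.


Formula: DBH = C / pi
DBH = 174.5 / pi
pi = 3.14159...
DBH = 55.5 cm

55.5


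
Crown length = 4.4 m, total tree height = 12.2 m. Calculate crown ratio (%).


Formula: Crown Ratio = (Crown Length / Total Height) * 100
CR = (4.4 m / 12.2 m) * 100
CR = 0.3607 * 100 = 36.1%

36.1


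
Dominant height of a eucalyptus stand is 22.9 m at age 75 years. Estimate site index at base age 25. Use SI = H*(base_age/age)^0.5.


Formula: SI = H_dom * (base_age / age)^0.5
Age ratio = 25 / 75 = 0.33333
sqrt(age_ratio) = 0.57735
SI = 22.9 * 0.57735 = 13.2 m

13.2


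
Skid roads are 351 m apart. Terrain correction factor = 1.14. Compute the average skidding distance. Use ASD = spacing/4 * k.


Formula: ASD = (spacing / 4) * correction
Uncorrected distance = spacing / 4 = 351 / 4 = 87.75 m
ASD = 87.75 * 1.14 = 100 m

100


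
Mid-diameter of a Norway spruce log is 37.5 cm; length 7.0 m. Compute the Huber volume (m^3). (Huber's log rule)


Huber: V = Am * L,  Am = pi*(Dm/200)^2
Am = pi*(37.5/200)^2 = 0.110447 m^2
V = 0.110447*7.0 = 0.7731 m^3

0.7731


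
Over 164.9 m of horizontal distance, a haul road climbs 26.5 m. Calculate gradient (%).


Formula: Gradient = rise / run * 100
Gradient = 26.5 / 164.9 * 100 = 16.1%

16.1


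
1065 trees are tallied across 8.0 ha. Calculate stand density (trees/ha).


Formula: Stand Density = N_trees / Area_ha
Density = 1065 trees / 8.0 ha
Density = 133 trees/ha

133


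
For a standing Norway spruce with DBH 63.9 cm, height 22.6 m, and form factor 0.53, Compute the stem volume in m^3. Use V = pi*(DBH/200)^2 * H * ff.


Formula: V = pi * (DBH/200)^2 * H * ff
Radius = DBH/200 = 63.9/200 = 0.3195 m
Radius^2 = 0.3195^2 = 0.10208025 m^2
V = pi * 0.10208025 * 22.6 * 0.53
V = 3.841 m^3

3.841


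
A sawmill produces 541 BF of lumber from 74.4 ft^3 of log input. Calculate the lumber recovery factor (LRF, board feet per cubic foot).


Formula: LRF = Lumber Output (BF) / Log Input (ft^3)
LRF = 541 BF / 74.4 ft^3
LRF = 7.27 BF/ft^3

7.27


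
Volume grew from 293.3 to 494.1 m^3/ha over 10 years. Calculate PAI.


Formula: PAI = (V_T2 - V_T1) / (T2 - T1)
Volume increment = 494.1 - 293.3 = 200.8 m^3/ha
PAI = 200.8 / 10 = 20.08 m^3/ha/year

20.08


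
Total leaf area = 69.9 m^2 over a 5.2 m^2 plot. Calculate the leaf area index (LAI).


Formula: LAI = total leaf area / ground area  (dimensionless)
LAI = 69.9 m^2 / 5.2 m^2
LAI = 13.44

13.44


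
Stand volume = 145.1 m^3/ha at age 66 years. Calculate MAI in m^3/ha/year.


Formula: MAI = Total Volume / Stand Age
MAI = 145.1 m^3/ha / 66 years
MAI = 2.2 m^3/ha/year

2.2


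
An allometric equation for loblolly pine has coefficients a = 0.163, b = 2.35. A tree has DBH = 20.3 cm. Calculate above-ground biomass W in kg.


Formula: W = a * DBH^b  (allometric power law)
DBH^b = 20.3^2.35 = 1181.9951
W = 0.163 * 1181.9951 = 192.7 kg

192.7


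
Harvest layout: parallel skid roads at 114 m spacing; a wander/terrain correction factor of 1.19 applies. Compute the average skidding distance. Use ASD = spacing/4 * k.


Formula: ASD = (spacing / 4) * correction
Uncorrected distance = spacing / 4 = 114 / 4 = 28.5 m
ASD = 28.5 * 1.19 = 34 m

34


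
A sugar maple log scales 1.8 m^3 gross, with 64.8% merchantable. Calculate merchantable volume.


Formula: MV = V_total * (merchantable_pct / 100)
Merchantable fraction = 64.8% / 100 = 0.648
MV = 1.8 m^3 * 0.648 = 1.166 m^3

1.166


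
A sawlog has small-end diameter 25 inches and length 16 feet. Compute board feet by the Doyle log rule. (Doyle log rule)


Doyle: BF = (D - 4)^2 * L / 16
Adjusted diameter = 25 - 4 = 21 in
(D-4)^2 = 21^2 = 441
BF = 441 * 16 / 16 = 441 BF

441


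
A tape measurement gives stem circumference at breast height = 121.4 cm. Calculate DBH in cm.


Formula: DBH = C / pi
DBH = 121.4 / pi
pi = 3.14159...
DBH = 38.6 cm

38.6


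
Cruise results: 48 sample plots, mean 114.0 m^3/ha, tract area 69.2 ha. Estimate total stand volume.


Formula: Total Volume = Mean Volume per ha * Total Area
Total Volume = 114.0 m^3/ha * 69.2 ha
Total Volume = 7889 m^3

7889


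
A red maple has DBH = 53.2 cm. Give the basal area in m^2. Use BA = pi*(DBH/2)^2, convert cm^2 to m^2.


Formula: BA = pi * (DBH/2)^2 / 10000  (cm^2 to m^2)
Radius = DBH/2 = 53.2/2 = 26.6 cm
BA = pi * 26.6^2 / 10000
   = 2222.8653 cm^2 / 10000
   = 0.2223 m^2

0.2223


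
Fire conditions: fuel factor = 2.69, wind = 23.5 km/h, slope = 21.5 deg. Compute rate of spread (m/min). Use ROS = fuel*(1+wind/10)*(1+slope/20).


Formula: ROS = fuel * (1 + wind/10) * (1 + slope/20)
Wind factor = 1 + 23.5/10 = 3.35
Slope factor = 1 + 21.5/20 = 2.075
ROS = 2.69 * 3.35 * 2.075 = 18.7 m/min

18.7


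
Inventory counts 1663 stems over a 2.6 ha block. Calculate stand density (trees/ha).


Formula: Stand Density = N_trees / Area_ha
Density = 1663 trees / 2.6 ha
Density = 640 trees/ha

640


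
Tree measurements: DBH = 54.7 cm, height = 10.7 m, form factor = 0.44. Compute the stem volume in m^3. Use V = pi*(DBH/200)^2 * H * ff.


Formula: V = pi * (DBH/200)^2 * H * ff
Radius = DBH/200 = 54.7/200 = 0.2735 m
Radius^2 = 0.2735^2 = 0.07480225 m^2
V = pi * 0.07480225 * 10.7 * 0.44
V = 1.106 m^3

1.106


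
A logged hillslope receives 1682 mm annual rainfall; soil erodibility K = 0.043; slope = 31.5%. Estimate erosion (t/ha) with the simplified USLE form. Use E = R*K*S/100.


Formula: E = R * K * S / 100  (simplified USLE)
R * K = 1682 * 0.043 = 72.326
E = 72.326 * 31.5 / 100 = 22.78 t/ha

22.78


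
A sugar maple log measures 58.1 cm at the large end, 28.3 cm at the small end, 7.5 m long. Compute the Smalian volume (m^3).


Smalian: V = (A1 + A2)/2 * L,  A = pi*(D/200)^2
A1 = pi*(58.1/200)^2 = 0.26512 m^2
A2 = pi*(28.3/200)^2 = 0.062902 m^2
V = (0.26512+0.062902)/2*7.5 = 1.2301 m^3

1.2301


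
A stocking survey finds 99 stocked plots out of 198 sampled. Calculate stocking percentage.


Formula: Stocking % = stocked plots / total plots * 100
Stocking = 99 / 198 * 100
Stocking = 0.5 * 100 = 50.0%

50.0


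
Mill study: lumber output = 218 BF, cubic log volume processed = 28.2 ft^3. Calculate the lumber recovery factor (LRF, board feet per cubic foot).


Formula: LRF = Lumber Output (BF) / Log Input (ft^3)
LRF = 218 BF / 28.2 ft^3
LRF = 7.73 BF/ft^3

7.73


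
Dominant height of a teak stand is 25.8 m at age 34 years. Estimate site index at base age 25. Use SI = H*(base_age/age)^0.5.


Formula: SI = H_dom * (base_age / age)^0.5
Age ratio = 25 / 34 = 0.73529
sqrt(age_ratio) = 0.85749
SI = 25.8 * 0.85749 = 22.1 m

22.1


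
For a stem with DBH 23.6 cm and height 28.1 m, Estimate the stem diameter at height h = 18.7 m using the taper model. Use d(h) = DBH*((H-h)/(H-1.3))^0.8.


Taper: d(h) = DBH * ((H - h) / (H - 1.3))^0.8
Numerator = H - h = 28.1 - 18.7 = 9.4 m
Denominator = H - 1.3 = 28.1 - 1.3 = 26.8 m
Ratio = 9.4 / 26.8 = 0.35075
d = 23.6 * 0.35075^0.8 = 10.2 cm

10.2


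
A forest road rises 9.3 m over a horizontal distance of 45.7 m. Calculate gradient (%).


Formula: Gradient = rise / run * 100
Gradient = 9.3 / 45.7 * 100 = 20.4%

20.4


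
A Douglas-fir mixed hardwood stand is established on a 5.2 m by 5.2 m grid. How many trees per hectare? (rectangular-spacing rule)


Formula: TPH = 10000 m^2/ha / (spacing_x * spacing_y)
Area per tree = 5.2 m * 5.2 m = 27.04 m^2
TPH = 10000 / 27.04 = 370 trees/ha

370


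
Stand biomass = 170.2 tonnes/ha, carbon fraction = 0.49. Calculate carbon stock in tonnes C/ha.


Formula: Carbon Stock = Biomass * Carbon Fraction
C = 170.2 t/ha * 0.49
C = 83.4 t C/ha

83.4


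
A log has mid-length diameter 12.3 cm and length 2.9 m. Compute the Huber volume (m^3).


Huber: V = Am * L,  Am = pi*(Dm/200)^2
Am = pi*(12.3/200)^2 = 0.011882 m^2
V = 0.011882*2.9 = 0.0345 m^3

0.0345


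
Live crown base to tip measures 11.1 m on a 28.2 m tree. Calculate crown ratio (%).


Formula: Crown Ratio = (Crown Length / Total Height) * 100
CR = (11.1 m / 28.2 m) * 100
CR = 0.3936 * 100 = 39.4%

39.4


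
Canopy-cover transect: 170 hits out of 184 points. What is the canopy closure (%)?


Formula: Canopy closure = covered points / total points * 100
Closure = 170 / 184 * 100
Closure = 0.9239 * 100 = 92.4%

92.4


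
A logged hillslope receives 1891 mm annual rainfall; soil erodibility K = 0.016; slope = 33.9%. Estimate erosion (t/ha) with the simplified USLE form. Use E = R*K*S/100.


Formula: E = R * K * S / 100  (simplified USLE)
R * K = 1891 * 0.016 = 30.256
E = 30.256 * 33.9 / 100 = 10.26 t/ha

10.26


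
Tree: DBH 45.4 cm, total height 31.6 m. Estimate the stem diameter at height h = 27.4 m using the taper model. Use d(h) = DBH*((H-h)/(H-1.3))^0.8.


Taper: d(h) = DBH * ((H - h) / (H - 1.3))^0.8
Numerator = H - h = 31.6 - 27.4 = 4.2 m
Denominator = H - 1.3 = 31.6 - 1.3 = 30.3 m
Ratio = 4.2 / 30.3 = 0.13861
d = 45.4 * 0.13861^0.8 = 9.3 cm

9.3


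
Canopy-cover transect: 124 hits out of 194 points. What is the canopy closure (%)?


Formula: Canopy closure = covered points / total points * 100
Closure = 124 / 194 * 100
Closure = 0.6392 * 100 = 63.9%

63.9


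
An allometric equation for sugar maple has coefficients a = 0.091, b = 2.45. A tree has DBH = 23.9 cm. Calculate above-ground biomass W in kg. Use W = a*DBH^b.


Formula: W = a * DBH^b  (allometric power law)
DBH^b = 23.9^2.45 = 2382.7301
W = 0.091 * 2382.7301 = 216.8 kg

216.8


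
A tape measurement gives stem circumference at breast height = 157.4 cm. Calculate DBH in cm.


Formula: DBH = C / pi
DBH = 157.4 / pi
pi = 3.14159...
DBH = 50.1 cm

50.1


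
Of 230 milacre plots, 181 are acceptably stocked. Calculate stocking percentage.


Formula: Stocking % = stocked plots / total plots * 100
Stocking = 181 / 230 * 100
Stocking = 0.787 * 100 = 78.7%

78.7


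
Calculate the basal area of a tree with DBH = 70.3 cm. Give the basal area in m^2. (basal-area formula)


Formula: BA = pi * (DBH/2)^2 / 10000  (cm^2 to m^2)
Radius = DBH/2 = 70.3/2 = 35.15 cm
BA = pi * 35.15^2 / 10000
   = 3881.5084 cm^2 / 10000
   = 0.3882 m^2

0.3882


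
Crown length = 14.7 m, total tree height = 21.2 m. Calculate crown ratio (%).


Formula: Crown Ratio = (Crown Length / Total Height) * 100
CR = (14.7 m / 21.2 m) * 100
CR = 0.6934 * 100 = 69.3%

69.3


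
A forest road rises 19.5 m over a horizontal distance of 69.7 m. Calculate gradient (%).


Formula: Gradient = rise / run * 100
Gradient = 19.5 / 69.7 * 100 = 28.0%

28.0


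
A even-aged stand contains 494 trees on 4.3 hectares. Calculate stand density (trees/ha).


Formula: Stand Density = N_trees / Area_ha
Density = 494 trees / 4.3 ha
Density = 115 trees/ha

115


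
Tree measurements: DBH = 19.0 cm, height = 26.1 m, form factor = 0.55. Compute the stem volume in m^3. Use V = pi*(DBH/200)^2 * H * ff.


Formula: V = pi * (DBH/200)^2 * H * ff
Radius = DBH/200 = 19.0/200 = 0.095 m
Radius^2 = 0.095^2 = 0.009025 m^2
V = pi * 0.009025 * 26.1 * 0.55
V = 0.407 m^3

0.407


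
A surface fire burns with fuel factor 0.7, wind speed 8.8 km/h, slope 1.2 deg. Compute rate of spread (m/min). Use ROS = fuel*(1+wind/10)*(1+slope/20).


Formula: ROS = fuel * (1 + wind/10) * (1 + slope/20)
Wind factor = 1 + 8.8/10 = 1.88
Slope factor = 1 + 1.2/20 = 1.06
ROS = 0.7 * 1.88 * 1.06 = 1.39 m/min

1.39


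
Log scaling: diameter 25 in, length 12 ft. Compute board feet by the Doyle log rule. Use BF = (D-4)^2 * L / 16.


Doyle: BF = (D - 4)^2 * L / 16
Adjusted diameter = 25 - 4 = 21 in
(D-4)^2 = 21^2 = 441
BF = 441 * 12 / 16 = 331 BF

331


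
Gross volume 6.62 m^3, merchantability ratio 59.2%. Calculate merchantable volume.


Formula: MV = V_total * (merchantable_pct / 100)
Merchantable fraction = 59.2% / 100 = 0.592
MV = 6.62 m^3 * 0.592 = 3.919 m^3

3.919


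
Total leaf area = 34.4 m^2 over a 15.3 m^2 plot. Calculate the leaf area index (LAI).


Formula: LAI = total leaf area / ground area  (dimensionless)
LAI = 34.4 m^2 / 15.3 m^2
LAI = 2.25

2.25


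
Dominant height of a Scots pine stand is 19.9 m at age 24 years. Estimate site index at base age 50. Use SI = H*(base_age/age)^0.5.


Formula: SI = H_dom * (base_age / age)^0.5
Age ratio = 50 / 24 = 2.08333
sqrt(age_ratio) = 1.44338
SI = 19.9 * 1.44338 = 28.7 m

28.7


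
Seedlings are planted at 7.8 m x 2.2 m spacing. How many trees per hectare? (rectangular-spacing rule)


Formula: TPH = 10000 m^2/ha / (spacing_x * spacing_y)
Area per tree = 7.8 m * 2.2 m = 17.16 m^2
TPH = 10000 / 17.16 = 583 trees/ha

583


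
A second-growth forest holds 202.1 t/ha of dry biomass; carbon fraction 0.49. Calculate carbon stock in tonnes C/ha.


Formula: Carbon Stock = Biomass * Carbon Fraction
C = 202.1 t/ha * 0.49
C = 99.0 t C/ha

99.0


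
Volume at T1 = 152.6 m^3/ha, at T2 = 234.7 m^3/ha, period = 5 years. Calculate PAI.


Formula: PAI = (V_T2 - V_T1) / (T2 - T1)
Volume increment = 234.7 - 152.6 = 82.1 m^3/ha
PAI = 82.1 / 5 = 16.42 m^3/ha/year

16.42


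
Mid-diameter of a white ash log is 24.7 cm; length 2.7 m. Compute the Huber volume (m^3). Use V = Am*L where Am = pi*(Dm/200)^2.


Huber: V = Am * L,  Am = pi*(Dm/200)^2
Am = pi*(24.7/200)^2 = 0.047916 m^2
V = 0.047916*2.7 = 0.1294 m^3

0.1294


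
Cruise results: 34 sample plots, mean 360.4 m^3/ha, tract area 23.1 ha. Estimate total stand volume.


Formula: Total Volume = Mean Volume per ha * Total Area
Total Volume = 360.4 m^3/ha * 23.1 ha
Total Volume = 8325 m^3

8325


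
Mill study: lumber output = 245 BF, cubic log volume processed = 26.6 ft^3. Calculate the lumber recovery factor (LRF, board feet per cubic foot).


Formula: LRF = Lumber Output (BF) / Log Input (ft^3)
LRF = 245 BF / 26.6 ft^3
LRF = 9.21 BF/ft^3

9.21


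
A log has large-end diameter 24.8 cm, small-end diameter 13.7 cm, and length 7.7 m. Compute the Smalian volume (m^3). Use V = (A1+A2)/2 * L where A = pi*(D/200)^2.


Smalian: V = (A1 + A2)/2 * L,  A = pi*(D/200)^2
A1 = pi*(24.8/200)^2 = 0.048305 m^2
A2 = pi*(13.7/200)^2 = 0.014741 m^2
V = (0.048305+0.014741)/2*7.7 = 0.2427 m^3

0.2427


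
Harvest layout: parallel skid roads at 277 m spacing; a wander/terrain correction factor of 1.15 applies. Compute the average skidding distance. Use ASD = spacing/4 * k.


Formula: ASD = (spacing / 4) * correction
Uncorrected distance = spacing / 4 = 277 / 4 = 69.25 m
ASD = 69.25 * 1.15 = 80 m

80


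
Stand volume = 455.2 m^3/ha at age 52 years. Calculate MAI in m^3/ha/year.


Formula: MAI = Total Volume / Stand Age
MAI = 455.2 m^3/ha / 52 years
MAI = 8.75 m^3/ha/year

8.75


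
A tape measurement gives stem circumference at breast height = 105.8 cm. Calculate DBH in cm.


Formula: DBH = C / pi
DBH = 105.8 / pi
pi = 3.14159...
DBH = 33.7 cm

33.7


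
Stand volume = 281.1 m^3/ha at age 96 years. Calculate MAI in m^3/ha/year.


Formula: MAI = Total Volume / Stand Age
MAI = 281.1 m^3/ha / 96 years
MAI = 2.93 m^3/ha/year

2.93


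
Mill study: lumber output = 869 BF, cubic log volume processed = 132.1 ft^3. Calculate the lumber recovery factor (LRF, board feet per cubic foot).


Formula: LRF = Lumber Output (BF) / Log Input (ft^3)
LRF = 869 BF / 132.1 ft^3
LRF = 6.58 BF/ft^3

6.58


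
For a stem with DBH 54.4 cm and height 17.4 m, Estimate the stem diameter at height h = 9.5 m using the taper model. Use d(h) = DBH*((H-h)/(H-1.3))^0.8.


Taper: d(h) = DBH * ((H - h) / (H - 1.3))^0.8
Numerator = H - h = 17.4 - 9.5 = 7.9 m
Denominator = H - 1.3 = 17.4 - 1.3 = 16.1 m
Ratio = 7.9 / 16.1 = 0.49068
d = 54.4 * 0.49068^0.8 = 30.8 cm

30.8


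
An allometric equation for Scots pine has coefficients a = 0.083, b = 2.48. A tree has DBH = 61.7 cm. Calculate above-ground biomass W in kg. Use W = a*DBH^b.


Formula: W = a * DBH^b  (allometric power law)
DBH^b = 61.7^2.48 = 27536.4029
W = 0.083 * 27536.4029 = 2285.5 kg

2285.5


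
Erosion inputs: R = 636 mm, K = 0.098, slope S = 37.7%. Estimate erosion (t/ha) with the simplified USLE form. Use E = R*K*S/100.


Formula: E = R * K * S / 100  (simplified USLE)
R * K = 636 * 0.098 = 62.328
E = 62.328 * 37.7 / 100 = 23.5 t/ha

23.5


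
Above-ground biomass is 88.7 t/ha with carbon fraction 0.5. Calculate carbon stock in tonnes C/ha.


Formula: Carbon Stock = Biomass * Carbon Fraction
C = 88.7 t/ha * 0.5
C = 44.4 t C/ha

44.4


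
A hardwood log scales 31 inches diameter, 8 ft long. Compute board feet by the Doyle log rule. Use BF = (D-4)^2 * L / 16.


Doyle: BF = (D - 4)^2 * L / 16
Adjusted diameter = 31 - 4 = 27 in
(D-4)^2 = 27^2 = 729
BF = 729 * 8 / 16 = 365 BF

365


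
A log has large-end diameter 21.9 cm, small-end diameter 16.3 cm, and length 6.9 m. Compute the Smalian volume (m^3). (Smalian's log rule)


Smalian: V = (A1 + A2)/2 * L,  A = pi*(D/200)^2
A1 = pi*(21.9/200)^2 = 0.037668 m^2
A2 = pi*(16.3/200)^2 = 0.020867 m^2
V = (0.037668+0.020867)/2*6.9 = 0.2019 m^3

0.2019


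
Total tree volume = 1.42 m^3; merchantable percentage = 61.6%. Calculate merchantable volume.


Formula: MV = V_total * (merchantable_pct / 100)
Merchantable fraction = 61.6% / 100 = 0.616
MV = 1.42 m^3 * 0.616 = 0.875 m^3

0.875


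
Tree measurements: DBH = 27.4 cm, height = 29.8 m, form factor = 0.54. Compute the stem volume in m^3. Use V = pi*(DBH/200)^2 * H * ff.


Formula: V = pi * (DBH/200)^2 * H * ff
Radius = DBH/200 = 27.4/200 = 0.137 m
Radius^2 = 0.137^2 = 0.018769 m^2
V = pi * 0.018769 * 29.8 * 0.54
V = 0.949 m^3

0.949


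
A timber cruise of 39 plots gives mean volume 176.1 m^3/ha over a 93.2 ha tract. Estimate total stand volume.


Formula: Total Volume = Mean Volume per ha * Total Area
Total Volume = 176.1 m^3/ha * 93.2 ha
Total Volume = 16413 m^3

16413


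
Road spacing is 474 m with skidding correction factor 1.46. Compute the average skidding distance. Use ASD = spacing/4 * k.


Formula: ASD = (spacing / 4) * correction
Uncorrected distance = spacing / 4 = 474 / 4 = 118.5 m
ASD = 118.5 * 1.46 = 173 m

173


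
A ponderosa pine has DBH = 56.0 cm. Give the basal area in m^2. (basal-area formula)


Formula: BA = pi * (DBH/2)^2 / 10000  (cm^2 to m^2)
Radius = DBH/2 = 56.0/2 = 28.0 cm
BA = pi * 28.0^2 / 10000
   = 2463.0086 cm^2 / 10000
   = 0.2463 m^2

0.2463


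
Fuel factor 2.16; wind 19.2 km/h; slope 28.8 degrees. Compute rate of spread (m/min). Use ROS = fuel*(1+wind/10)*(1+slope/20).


Formula: ROS = fuel * (1 + wind/10) * (1 + slope/20)
Wind factor = 1 + 19.2/10 = 2.92
Slope factor = 1 + 28.8/20 = 2.44
ROS = 2.16 * 2.92 * 2.44 = 15.39 m/min

15.39


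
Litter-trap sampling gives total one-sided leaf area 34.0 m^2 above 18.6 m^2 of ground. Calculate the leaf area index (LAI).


Formula: LAI = total leaf area / ground area  (dimensionless)
LAI = 34.0 m^2 / 18.6 m^2
LAI = 1.83

1.83


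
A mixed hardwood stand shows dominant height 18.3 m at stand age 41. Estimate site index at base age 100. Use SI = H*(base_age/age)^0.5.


Formula: SI = H_dom * (base_age / age)^0.5
Age ratio = 100 / 41 = 2.43902
sqrt(age_ratio) = 1.56174
SI = 18.3 * 1.56174 = 28.6 m

28.6


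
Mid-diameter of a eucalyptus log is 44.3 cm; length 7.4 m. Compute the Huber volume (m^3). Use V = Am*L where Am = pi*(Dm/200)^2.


Huber: V = Am * L,  Am = pi*(Dm/200)^2
Am = pi*(44.3/200)^2 = 0.154134 m^2
V = 0.154134*7.4 = 1.1406 m^3

1.1406


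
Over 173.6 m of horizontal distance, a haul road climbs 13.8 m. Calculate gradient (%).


Formula: Gradient = rise / run * 100
Gradient = 13.8 / 173.6 * 100 = 7.9%

7.9


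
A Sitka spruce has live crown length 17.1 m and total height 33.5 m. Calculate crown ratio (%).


Formula: Crown Ratio = (Crown Length / Total Height) * 100
CR = (17.1 m / 33.5 m) * 100
CR = 0.5104 * 100 = 51.0%

51.0


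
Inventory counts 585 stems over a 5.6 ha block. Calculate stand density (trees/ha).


Formula: Stand Density = N_trees / Area_ha
Density = 585 trees / 5.6 ha
Density = 104 trees/ha

104


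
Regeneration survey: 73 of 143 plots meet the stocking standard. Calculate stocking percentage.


Formula: Stocking % = stocked plots / total plots * 100
Stocking = 73 / 143 * 100
Stocking = 0.5105 * 100 = 51.0%

51.0


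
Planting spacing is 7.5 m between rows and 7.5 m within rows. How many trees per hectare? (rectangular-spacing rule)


Formula: TPH = 10000 m^2/ha / (spacing_x * spacing_y)
Area per tree = 7.5 m * 7.5 m = 56.25 m^2
TPH = 10000 / 56.25 = 178 trees/ha

178


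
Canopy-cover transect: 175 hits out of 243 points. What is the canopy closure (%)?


Formula: Canopy closure = covered points / total points * 100
Closure = 175 / 243 * 100
Closure = 0.7202 * 100 = 72.0%

72.0


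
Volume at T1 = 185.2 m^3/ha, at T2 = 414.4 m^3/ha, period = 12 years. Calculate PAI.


Formula: PAI = (V_T2 - V_T1) / (T2 - T1)
Volume increment = 414.4 - 185.2 = 229.2 m^3/ha
PAI = 229.2 / 12 = 19.1 m^3/ha/year

19.1


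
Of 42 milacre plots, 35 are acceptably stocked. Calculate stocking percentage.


Formula: Stocking % = stocked plots / total plots * 100
Stocking = 35 / 42 * 100
Stocking = 0.8333 * 100 = 83.3%

83.3


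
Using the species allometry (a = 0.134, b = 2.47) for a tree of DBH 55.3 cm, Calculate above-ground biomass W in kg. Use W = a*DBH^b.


Formula: W = a * DBH^b  (allometric power law)
DBH^b = 55.3^2.47 = 20161.8823
W = 0.134 * 20161.8823 = 2701.7 kg

2701.7


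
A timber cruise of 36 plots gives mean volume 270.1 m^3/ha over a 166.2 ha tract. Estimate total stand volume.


Formula: Total Volume = Mean Volume per ha * Total Area
Total Volume = 270.1 m^3/ha * 166.2 ha
Total Volume = 44891 m^3

44891


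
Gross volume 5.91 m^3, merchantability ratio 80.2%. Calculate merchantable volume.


Formula: MV = V_total * (merchantable_pct / 100)
Merchantable fraction = 80.2% / 100 = 0.802
MV = 5.91 m^3 * 0.802 = 4.74 m^3

4.74


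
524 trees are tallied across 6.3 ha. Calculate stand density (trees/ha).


Formula: Stand Density = N_trees / Area_ha
Density = 524 trees / 6.3 ha
Density = 83 trees/ha

83


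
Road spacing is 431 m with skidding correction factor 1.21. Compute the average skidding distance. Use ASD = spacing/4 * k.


Formula: ASD = (spacing / 4) * correction
Uncorrected distance = spacing / 4 = 431 / 4 = 107.75 m
ASD = 107.75 * 1.21 = 130 m

130


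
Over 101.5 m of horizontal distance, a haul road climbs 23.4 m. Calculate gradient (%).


Formula: Gradient = rise / run * 100
Gradient = 23.4 / 101.5 * 100 = 23.1%

23.1


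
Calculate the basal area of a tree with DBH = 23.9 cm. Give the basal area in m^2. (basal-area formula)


Formula: BA = pi * (DBH/2)^2 / 10000  (cm^2 to m^2)
Radius = DBH/2 = 23.9/2 = 11.95 cm
BA = pi * 11.95^2 / 10000
   = 448.6273 cm^2 / 10000
   = 0.0449 m^2

0.0449


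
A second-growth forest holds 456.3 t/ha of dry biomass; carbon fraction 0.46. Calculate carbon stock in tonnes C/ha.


Formula: Carbon Stock = Biomass * Carbon Fraction
C = 456.3 t/ha * 0.46
C = 209.9 t C/ha

209.9


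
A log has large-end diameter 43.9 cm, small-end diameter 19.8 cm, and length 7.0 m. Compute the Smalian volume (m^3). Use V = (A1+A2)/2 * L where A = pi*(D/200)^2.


Smalian: V = (A1 + A2)/2 * L,  A = pi*(D/200)^2
A1 = pi*(43.9/200)^2 = 0.151363 m^2
A2 = pi*(19.8/200)^2 = 0.030791 m^2
V = (0.151363+0.030791)/2*7.0 = 0.6375 m^3

0.6375


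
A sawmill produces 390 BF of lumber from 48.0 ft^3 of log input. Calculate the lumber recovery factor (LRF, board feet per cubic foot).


Formula: LRF = Lumber Output (BF) / Log Input (ft^3)
LRF = 390 BF / 48.0 ft^3
LRF = 8.13 BF/ft^3

8.13


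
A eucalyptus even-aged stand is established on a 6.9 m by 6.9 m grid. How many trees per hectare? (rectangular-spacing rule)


Formula: TPH = 10000 m^2/ha / (spacing_x * spacing_y)
Area per tree = 6.9 m * 6.9 m = 47.61 m^2
TPH = 10000 / 47.61 = 210 trees/ha

210


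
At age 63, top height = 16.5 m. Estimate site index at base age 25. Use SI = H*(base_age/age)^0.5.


Formula: SI = H_dom * (base_age / age)^0.5
Age ratio = 25 / 63 = 0.39683
sqrt(age_ratio) = 0.62994
SI = 16.5 * 0.62994 = 10.4 m

10.4


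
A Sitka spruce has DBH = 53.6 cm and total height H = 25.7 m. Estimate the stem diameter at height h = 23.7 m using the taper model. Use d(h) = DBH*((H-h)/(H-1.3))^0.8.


Taper: d(h) = DBH * ((H - h) / (H - 1.3))^0.8
Numerator = H - h = 25.7 - 23.7 = 2.0 m
Denominator = H - 1.3 = 25.7 - 1.3 = 24.4 m
Ratio = 2.0 / 24.4 = 0.08197
d = 53.6 * 0.08197^0.8 = 7.2 cm

7.2


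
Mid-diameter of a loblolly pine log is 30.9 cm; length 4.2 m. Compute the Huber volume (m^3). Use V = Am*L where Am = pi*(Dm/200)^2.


Huber: V = Am * L,  Am = pi*(Dm/200)^2
Am = pi*(30.9/200)^2 = 0.074991 m^2
V = 0.074991*4.2 = 0.315 m^3

0.315


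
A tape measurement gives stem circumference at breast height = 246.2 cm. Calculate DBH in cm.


Formula: DBH = C / pi
DBH = 246.2 / pi
pi = 3.14159...
DBH = 78.4 cm

78.4


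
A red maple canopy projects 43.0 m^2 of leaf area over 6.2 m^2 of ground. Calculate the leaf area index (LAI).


Formula: LAI = total leaf area / ground area  (dimensionless)
LAI = 43.0 m^2 / 6.2 m^2
LAI = 6.94

6.94


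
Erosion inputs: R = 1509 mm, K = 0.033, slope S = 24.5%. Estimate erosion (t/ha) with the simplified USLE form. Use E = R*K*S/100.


Formula: E = R * K * S / 100  (simplified USLE)
R * K = 1509 * 0.033 = 49.797
E = 49.797 * 24.5 / 100 = 12.2 t/ha

12.2


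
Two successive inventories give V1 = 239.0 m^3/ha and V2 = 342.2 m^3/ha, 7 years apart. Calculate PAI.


Formula: PAI = (V_T2 - V_T1) / (T2 - T1)
Volume increment = 342.2 - 239.0 = 103.2 m^3/ha
PAI = 103.2 / 7 = 14.74 m^3/ha/year

14.74


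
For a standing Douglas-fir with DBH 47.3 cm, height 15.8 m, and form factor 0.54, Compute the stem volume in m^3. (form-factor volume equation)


Formula: V = pi * (DBH/200)^2 * H * ff
Radius = DBH/200 = 47.3/200 = 0.2365 m
Radius^2 = 0.2365^2 = 0.05593225 m^2
V = pi * 0.05593225 * 15.8 * 0.54
V = 1.499 m^3

1.499


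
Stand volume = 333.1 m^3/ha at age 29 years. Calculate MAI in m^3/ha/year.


Formula: MAI = Total Volume / Stand Age
MAI = 333.1 m^3/ha / 29 years
MAI = 11.49 m^3/ha/year

11.49


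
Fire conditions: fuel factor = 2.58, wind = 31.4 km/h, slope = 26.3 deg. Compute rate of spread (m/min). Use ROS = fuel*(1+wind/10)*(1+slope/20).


Formula: ROS = fuel * (1 + wind/10) * (1 + slope/20)
Wind factor = 1 + 31.4/10 = 4.14
Slope factor = 1 + 26.3/20 = 2.315
ROS = 2.58 * 4.14 * 2.315 = 24.73 m/min

24.73


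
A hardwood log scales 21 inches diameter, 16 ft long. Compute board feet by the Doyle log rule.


Doyle: BF = (D - 4)^2 * L / 16
Adjusted diameter = 21 - 4 = 17 in
(D-4)^2 = 17^2 = 289
BF = 289 * 16 / 16 = 289 BF

289


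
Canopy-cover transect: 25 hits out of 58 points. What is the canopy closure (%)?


Formula: Canopy closure = covered points / total points * 100
Closure = 25 / 58 * 100
Closure = 0.431 * 100 = 43.1%

43.1


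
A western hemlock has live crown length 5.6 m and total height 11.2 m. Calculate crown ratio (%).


Formula: Crown Ratio = (Crown Length / Total Height) * 100
CR = (5.6 m / 11.2 m) * 100
CR = 0.5 * 100 = 50.0%

50.0


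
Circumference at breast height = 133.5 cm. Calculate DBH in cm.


Formula: DBH = C / pi
DBH = 133.5 / pi
pi = 3.14159...
DBH = 42.5 cm

42.5


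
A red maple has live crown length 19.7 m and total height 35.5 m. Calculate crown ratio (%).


Formula: Crown Ratio = (Crown Length / Total Height) * 100
CR = (19.7 m / 35.5 m) * 100
CR = 0.5549 * 100 = 55.5%

55.5


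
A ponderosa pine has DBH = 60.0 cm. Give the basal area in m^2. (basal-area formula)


Formula: BA = pi * (DBH/2)^2 / 10000  (cm^2 to m^2)
Radius = DBH/2 = 60.0/2 = 30.0 cm
BA = pi * 30.0^2 / 10000
   = 2827.4334 cm^2 / 10000
   = 0.2827 m^2

0.2827


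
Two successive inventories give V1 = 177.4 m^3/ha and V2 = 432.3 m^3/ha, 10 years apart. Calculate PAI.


Formula: PAI = (V_T2 - V_T1) / (T2 - T1)
Volume increment = 432.3 - 177.4 = 254.9 m^3/ha
PAI = 254.9 / 10 = 25.49 m^3/ha/year

25.49


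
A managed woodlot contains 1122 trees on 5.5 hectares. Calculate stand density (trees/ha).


Formula: Stand Density = N_trees / Area_ha
Density = 1122 trees / 5.5 ha
Density = 204 trees/ha

204


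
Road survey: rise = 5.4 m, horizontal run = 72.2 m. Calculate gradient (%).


Formula: Gradient = rise / run * 100
Gradient = 5.4 / 72.2 * 100 = 7.5%

7.5


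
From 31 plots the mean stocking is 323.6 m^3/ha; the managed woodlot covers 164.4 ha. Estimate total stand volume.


Formula: Total Volume = Mean Volume per ha * Total Area
Total Volume = 323.6 m^3/ha * 164.4 ha
Total Volume = 53200 m^3

53200


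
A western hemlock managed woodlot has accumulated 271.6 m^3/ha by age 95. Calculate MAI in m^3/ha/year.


Formula: MAI = Total Volume / Stand Age
MAI = 271.6 m^3/ha / 95 years
MAI = 2.86 m^3/ha/year

2.86


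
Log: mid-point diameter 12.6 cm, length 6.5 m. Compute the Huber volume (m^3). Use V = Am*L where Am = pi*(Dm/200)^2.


Huber: V = Am * L,  Am = pi*(Dm/200)^2
Am = pi*(12.6/200)^2 = 0.012469 m^2
V = 0.012469*6.5 = 0.081 m^3

0.081


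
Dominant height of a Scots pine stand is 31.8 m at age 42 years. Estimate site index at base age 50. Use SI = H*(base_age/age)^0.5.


Formula: SI = H_dom * (base_age / age)^0.5
Age ratio = 50 / 42 = 1.19048
sqrt(age_ratio) = 1.09109
SI = 31.8 * 1.09109 = 34.7 m

34.7


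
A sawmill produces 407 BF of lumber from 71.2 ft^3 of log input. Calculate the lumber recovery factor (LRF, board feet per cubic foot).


Formula: LRF = Lumber Output (BF) / Log Input (ft^3)
LRF = 407 BF / 71.2 ft^3
LRF = 5.72 BF/ft^3

5.72


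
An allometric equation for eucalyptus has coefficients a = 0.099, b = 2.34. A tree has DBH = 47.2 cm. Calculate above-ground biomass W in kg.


Formula: W = a * DBH^b  (allometric power law)
DBH^b = 47.2^2.34 = 8260.8413
W = 0.099 * 8260.8413 = 817.8 kg

817.8


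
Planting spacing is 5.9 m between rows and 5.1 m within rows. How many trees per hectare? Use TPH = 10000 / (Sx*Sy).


Formula: TPH = 10000 m^2/ha / (spacing_x * spacing_y)
Area per tree = 5.9 m * 5.1 m = 30.09 m^2
TPH = 10000 / 30.09 = 332 trees/ha

332


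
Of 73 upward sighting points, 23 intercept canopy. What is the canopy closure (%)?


Formula: Canopy closure = covered points / total points * 100
Closure = 23 / 73 * 100
Closure = 0.3151 * 100 = 31.5%

31.5


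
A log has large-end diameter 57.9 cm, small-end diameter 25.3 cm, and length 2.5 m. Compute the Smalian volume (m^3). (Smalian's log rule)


Smalian: V = (A1 + A2)/2 * L,  A = pi*(D/200)^2
A1 = pi*(57.9/200)^2 = 0.263298 m^2
A2 = pi*(25.3/200)^2 = 0.050273 m^2
V = (0.263298+0.050273)/2*2.5 = 0.392 m^3

0.392


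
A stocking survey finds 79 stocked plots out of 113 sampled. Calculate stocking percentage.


Formula: Stocking % = stocked plots / total plots * 100
Stocking = 79 / 113 * 100
Stocking = 0.6991 * 100 = 69.9%

69.9


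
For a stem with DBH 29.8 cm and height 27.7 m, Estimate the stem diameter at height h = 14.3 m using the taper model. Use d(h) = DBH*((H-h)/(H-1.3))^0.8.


Taper: d(h) = DBH * ((H - h) / (H - 1.3))^0.8
Numerator = H - h = 27.7 - 14.3 = 13.4 m
Denominator = H - 1.3 = 27.7 - 1.3 = 26.4 m
Ratio = 13.4 / 26.4 = 0.50758
d = 29.8 * 0.50758^0.8 = 17.3 cm

17.3


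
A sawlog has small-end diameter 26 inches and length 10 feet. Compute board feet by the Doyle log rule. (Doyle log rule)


Doyle: BF = (D - 4)^2 * L / 16
Adjusted diameter = 26 - 4 = 22 in
(D-4)^2 = 22^2 = 484
BF = 484 * 10 / 16 = 303 BF

303


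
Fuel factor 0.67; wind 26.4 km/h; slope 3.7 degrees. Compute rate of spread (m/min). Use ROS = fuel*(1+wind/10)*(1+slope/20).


Formula: ROS = fuel * (1 + wind/10) * (1 + slope/20)
Wind factor = 1 + 26.4/10 = 3.64
Slope factor = 1 + 3.7/20 = 1.185
ROS = 0.67 * 3.64 * 1.185 = 2.89 m/min

2.89


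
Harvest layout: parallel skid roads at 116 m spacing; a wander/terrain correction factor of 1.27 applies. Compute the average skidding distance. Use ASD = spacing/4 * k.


Formula: ASD = (spacing / 4) * correction
Uncorrected distance = spacing / 4 = 116 / 4 = 29 m
ASD = 29 * 1.27 = 37 m

37


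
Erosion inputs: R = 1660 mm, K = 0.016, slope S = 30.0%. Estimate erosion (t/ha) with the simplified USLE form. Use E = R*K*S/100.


Formula: E = R * K * S / 100  (simplified USLE)
R * K = 1660 * 0.016 = 26.56
E = 26.56 * 30.0 / 100 = 7.97 t/ha

7.97


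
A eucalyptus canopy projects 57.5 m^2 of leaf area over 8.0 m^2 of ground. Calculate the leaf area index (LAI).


Formula: LAI = total leaf area / ground area  (dimensionless)
LAI = 57.5 m^2 / 8.0 m^2
LAI = 7.19

7.19


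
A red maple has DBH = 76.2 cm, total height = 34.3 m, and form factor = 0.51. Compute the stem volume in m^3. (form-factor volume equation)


Formula: V = pi * (DBH/200)^2 * H * ff
Radius = DBH/200 = 76.2/200 = 0.381 m
Radius^2 = 0.381^2 = 0.145161 m^2
V = pi * 0.145161 * 34.3 * 0.51
V = 7.977 m^3

7.977


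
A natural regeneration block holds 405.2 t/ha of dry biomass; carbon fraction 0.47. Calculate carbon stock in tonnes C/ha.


Formula: Carbon Stock = Biomass * Carbon Fraction
C = 405.2 t/ha * 0.47
C = 190.4 t C/ha

190.4


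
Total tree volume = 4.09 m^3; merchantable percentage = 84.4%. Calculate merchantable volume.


Formula: MV = V_total * (merchantable_pct / 100)
Merchantable fraction = 84.4% / 100 = 0.844
MV = 4.09 m^3 * 0.844 = 3.452 m^3

3.452


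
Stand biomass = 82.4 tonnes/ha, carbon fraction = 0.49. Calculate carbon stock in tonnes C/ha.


Formula: Carbon Stock = Biomass * Carbon Fraction
C = 82.4 t/ha * 0.49
C = 40.4 t C/ha

40.4


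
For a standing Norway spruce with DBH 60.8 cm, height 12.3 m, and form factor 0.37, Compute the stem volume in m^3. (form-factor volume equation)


Formula: V = pi * (DBH/200)^2 * H * ff
Radius = DBH/200 = 60.8/200 = 0.304 m
Radius^2 = 0.304^2 = 0.092416 m^2
V = pi * 0.092416 * 12.3 * 0.37
V = 1.321 m^3

1.321


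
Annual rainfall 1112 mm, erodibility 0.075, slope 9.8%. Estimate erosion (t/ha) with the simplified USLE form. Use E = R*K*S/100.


Formula: E = R * K * S / 100  (simplified USLE)
R * K = 1112 * 0.075 = 83.4
E = 83.4 * 9.8 / 100 = 8.17 t/ha

8.17


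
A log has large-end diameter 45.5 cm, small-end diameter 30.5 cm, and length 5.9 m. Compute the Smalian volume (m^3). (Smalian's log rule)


Smalian: V = (A1 + A2)/2 * L,  A = pi*(D/200)^2
A1 = pi*(45.5/200)^2 = 0.162597 m^2
A2 = pi*(30.5/200)^2 = 0.073062 m^2
V = (0.162597+0.073062)/2*5.9 = 0.6952 m^3

0.6952


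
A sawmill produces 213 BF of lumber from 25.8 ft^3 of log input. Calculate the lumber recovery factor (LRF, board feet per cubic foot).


Formula: LRF = Lumber Output (BF) / Log Input (ft^3)
LRF = 213 BF / 25.8 ft^3
LRF = 8.26 BF/ft^3

8.26


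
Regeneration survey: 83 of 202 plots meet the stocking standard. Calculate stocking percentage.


Formula: Stocking % = stocked plots / total plots * 100
Stocking = 83 / 202 * 100
Stocking = 0.4109 * 100 = 41.1%

41.1


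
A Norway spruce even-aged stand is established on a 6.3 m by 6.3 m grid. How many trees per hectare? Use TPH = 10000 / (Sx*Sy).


Formula: TPH = 10000 m^2/ha / (spacing_x * spacing_y)
Area per tree = 6.3 m * 6.3 m = 39.69 m^2
TPH = 10000 / 39.69 = 252 trees/ha

252


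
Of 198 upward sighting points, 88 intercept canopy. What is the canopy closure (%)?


Formula: Canopy closure = covered points / total points * 100
Closure = 88 / 198 * 100
Closure = 0.4444 * 100 = 44.4%

44.4


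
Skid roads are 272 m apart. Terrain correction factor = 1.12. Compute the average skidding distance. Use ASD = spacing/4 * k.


Formula: ASD = (spacing / 4) * correction
Uncorrected distance = spacing / 4 = 272 / 4 = 68 m
ASD = 68 * 1.12 = 76 m

76
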